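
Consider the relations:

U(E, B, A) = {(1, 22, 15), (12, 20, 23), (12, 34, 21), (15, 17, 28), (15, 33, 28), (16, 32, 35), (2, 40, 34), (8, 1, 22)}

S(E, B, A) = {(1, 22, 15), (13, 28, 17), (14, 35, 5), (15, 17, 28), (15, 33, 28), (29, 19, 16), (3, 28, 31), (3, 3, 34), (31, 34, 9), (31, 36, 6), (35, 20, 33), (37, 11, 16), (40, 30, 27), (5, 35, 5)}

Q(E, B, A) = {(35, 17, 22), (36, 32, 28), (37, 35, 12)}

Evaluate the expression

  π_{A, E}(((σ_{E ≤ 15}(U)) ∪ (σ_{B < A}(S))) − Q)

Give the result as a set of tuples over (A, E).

Apply σ_{E ≤ 15}; surviving tuples: {(1, 22, 15), (12, 20, 23), (12, 34, 21), (15, 17, 28), (15, 33, 28), (2, 40, 34), (8, 1, 22)}
Apply σ_{B < A}; surviving tuples: {(15, 17, 28), (3, 28, 31), (3, 3, 34), (35, 20, 33), (37, 11, 16)}
Union: {(1, 22, 15), (12, 20, 23), (12, 34, 21), (15, 17, 28), (15, 33, 28), (2, 40, 34), (8, 1, 22)} with {(15, 17, 28), (3, 28, 31), (3, 3, 34), (35, 20, 33), (37, 11, 16)} → {(1, 22, 15), (12, 20, 23), (12, 34, 21), (15, 17, 28), (15, 33, 28), (2, 40, 34), (3, 28, 31), (3, 3, 34), (35, 20, 33), (37, 11, 16), (8, 1, 22)}
Difference: {(1, 22, 15), (12, 20, 23), (12, 34, 21), (15, 17, 28), (15, 33, 28), (2, 40, 34), (3, 28, 31), (3, 3, 34), (35, 20, 33), (37, 11, 16), (8, 1, 22)} with {(35, 17, 22), (36, 32, 28), (37, 35, 12)} → {(1, 22, 15), (12, 20, 23), (12, 34, 21), (15, 17, 28), (15, 33, 28), (2, 40, 34), (3, 28, 31), (3, 3, 34), (35, 20, 33), (37, 11, 16), (8, 1, 22)}
π[A, E]: project onto (A, E) (1 duplicate(s) eliminated) → {(15, 1), (16, 37), (21, 12), (22, 8), (23, 12), (28, 15), (31, 3), (33, 35), (34, 2), (34, 3)}

{(15, 1), (16, 37), (21, 12), (22, 8), (23, 12), (28, 15), (31, 3), (33, 35), (34, 2), (34, 3)}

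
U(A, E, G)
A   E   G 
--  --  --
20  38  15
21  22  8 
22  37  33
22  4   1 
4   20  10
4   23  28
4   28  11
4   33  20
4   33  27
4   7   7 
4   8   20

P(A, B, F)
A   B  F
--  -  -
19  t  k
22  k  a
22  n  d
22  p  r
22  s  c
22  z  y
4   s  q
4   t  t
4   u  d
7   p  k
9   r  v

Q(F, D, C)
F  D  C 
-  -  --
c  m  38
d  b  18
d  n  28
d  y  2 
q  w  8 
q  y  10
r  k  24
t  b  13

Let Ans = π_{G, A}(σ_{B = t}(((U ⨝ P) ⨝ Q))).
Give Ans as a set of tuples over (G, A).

Joining U and P on A yields {(22, 37, 33, k, a), (22, 37, 33, n, d), (22, 37, 33, p, r), (22, 37, 33, s, c), (22, 37, 33, z, y), (22, 4, 1, k, a), (22, 4, 1, n, d), (22, 4, 1, p, r), (22, 4, 1, s, c), (22, 4, 1, z, y), (4, 20, 10, s, q), (4, 20, 10, t, t), (4, 20, 10, u, d), (4, 23, 28, s, q), (4, 23, 28, t, t), (4, 23, 28, u, d), (4, 28, 11, s, q), (4, 28, 11, t, t), (4, 28, 11, u, d), (4, 33, 20, s, q), (4, 33, 20, t, t), (4, 33, 20, u, d), (4, 33, 27, s, q), (4, 33, 27, t, t), (4, 33, 27, u, d), (4, 7, 7, s, q), (4, 7, 7, t, t), (4, 7, 7, u, d), (4, 8, 20, s, q), (4, 8, 20, t, t), (4, 8, 20, u, d)}.
Joining (U ⨝ P) and Q on F yields {(22, 37, 33, n, d, b, 18), (22, 37, 33, n, d, n, 28), (22, 37, 33, n, d, y, 2), (22, 37, 33, p, r, k, 24), (22, 37, 33, s, c, m, 38), (22, 4, 1, n, d, b, 18), (22, 4, 1, n, d, n, 28), (22, 4, 1, n, d, y, 2), (22, 4, 1, p, r, k, 24), (22, 4, 1, s, c, m, 38), (4, 20, 10, s, q, w, 8), (4, 20, 10, s, q, y, 10), (4, 20, 10, t, t, b, 13), (4, 20, 10, u, d, b, 18), (4, 20, 10, u, d, n, 28), (4, 20, 10, u, d, y, 2), (4, 23, 28, s, q, w, 8), (4, 23, 28, s, q, y, 10), (4, 23, 28, t, t, b, 13), (4, 23, 28, u, d, b, 18), (4, 23, 28, u, d, n, 28), (4, 23, 28, u, d, y, 2), (4, 28, 11, s, q, w, 8), (4, 28, 11, s, q, y, 10), (4, 28, 11, t, t, b, 13), (4, 28, 11, u, d, b, 18), (4, 28, 11, u, d, n, 28), (4, 28, 11, u, d, y, 2), (4, 33, 20, s, q, w, 8), (4, 33, 20, s, q, y, 10), (4, 33, 20, t, t, b, 13), (4, 33, 20, u, d, b, 18), (4, 33, 20, u, d, n, 28), (4, 33, 20, u, d, y, 2), (4, 33, 27, s, q, w, 8), (4, 33, 27, s, q, y, 10), (4, 33, 27, t, t, b, 13), (4, 33, 27, u, d, b, 18), (4, 33, 27, u, d, n, 28), (4, 33, 27, u, d, y, 2), (4, 7, 7, s, q, w, 8), (4, 7, 7, s, q, y, 10), (4, 7, 7, t, t, b, 13), (4, 7, 7, u, d, b, 18), (4, 7, 7, u, d, n, 28), (4, 7, 7, u, d, y, 2), (4, 8, 20, s, q, w, 8), (4, 8, 20, s, q, y, 10), (4, 8, 20, t, t, b, 13), (4, 8, 20, u, d, b, 18), (4, 8, 20, u, d, n, 28), (4, 8, 20, u, d, y, 2)}.
Filtering on B = t leaves {(4, 20, 10, t, t, b, 13), (4, 23, 28, t, t, b, 13), (4, 28, 11, t, t, b, 13), (4, 33, 20, t, t, b, 13), (4, 33, 27, t, t, b, 13), (4, 7, 7, t, t, b, 13), (4, 8, 20, t, t, b, 13)}.
π[G, A]: project onto (G, A) (1 duplicate(s) eliminated) → {(10, 4), (11, 4), (20, 4), (27, 4), (28, 4), (7, 4)}

{(10, 4), (11, 4), (20, 4), (27, 4), (28, 4), (7, 4)}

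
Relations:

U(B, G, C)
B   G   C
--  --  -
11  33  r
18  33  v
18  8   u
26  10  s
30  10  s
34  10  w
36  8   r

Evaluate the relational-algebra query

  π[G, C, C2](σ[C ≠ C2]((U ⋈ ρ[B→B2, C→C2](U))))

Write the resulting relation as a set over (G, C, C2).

ρ[B→B2, C→C2]: schema becomes (B2, G, C2); tuples unchanged.
Joining U and ρ[B→B2, C→C2](U) on G yields {(11, 33, r, 11, r), (11, 33, r, 18, v), (18, 33, v, 11, r), (18, 33, v, 18, v), (18, 8, u, 18, u), (18, 8, u, 36, r), (26, 10, s, 26, s), (26, 10, s, 30, s), (26, 10, s, 34, w), (30, 10, s, 26, s), (30, 10, s, 30, s), (30, 10, s, 34, w), (34, 10, w, 26, s), (34, 10, w, 30, s), (34, 10, w, 34, w), (36, 8, r, 18, u), (36, 8, r, 36, r)}.
Apply σ_{C ≠ C2}; surviving tuples: {(11, 33, r, 18, v), (18, 33, v, 11, r), (18, 8, u, 36, r), (26, 10, s, 34, w), (30, 10, s, 34, w), (34, 10, w, 26, s), (34, 10, w, 30, s), (36, 8, r, 18, u)}
π_{G, C, C2} gives {(10, s, w), (10, w, s), (33, r, v), (33, v, r), (8, r, u), (8, u, r)} (2 duplicate(s) eliminated).

{(10, s, w), (10, w, s), (33, r, v), (33, v, r), (8, r, u), (8, u, r)}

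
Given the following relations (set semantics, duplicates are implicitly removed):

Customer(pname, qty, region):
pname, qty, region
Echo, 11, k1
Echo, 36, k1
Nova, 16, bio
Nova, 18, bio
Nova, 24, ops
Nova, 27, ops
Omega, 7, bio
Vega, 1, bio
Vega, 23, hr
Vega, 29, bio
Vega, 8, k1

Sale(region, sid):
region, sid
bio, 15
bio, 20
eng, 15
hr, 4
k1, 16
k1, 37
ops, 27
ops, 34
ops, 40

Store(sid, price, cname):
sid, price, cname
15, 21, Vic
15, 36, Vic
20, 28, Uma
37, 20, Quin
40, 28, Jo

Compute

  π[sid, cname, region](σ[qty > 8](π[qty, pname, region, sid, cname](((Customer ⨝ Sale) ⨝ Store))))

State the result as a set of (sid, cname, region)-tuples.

{(15, Vic, bio), (20, Uma, bio), (37, Quin, k1), (40, Jo, ops)}

Customer ⋈ Sale (natural join on region): {(Echo, 11, k1, 16), (Echo, 11, k1, 37), (Echo, 36, k1, 16), (Echo, 36, k1, 37), (Nova, 16, bio, 15), (Nova, 16, bio, 20), (Nova, 18, bio, 15), (Nova, 18, bio, 20), (Nova, 24, ops, 27), (Nova, 24, ops, 34), (Nova, 24, ops, 40), (Nova, 27, ops, 27), (Nova, 27, ops, 34), (Nova, 27, ops, 40), (Omega, 7, bio, 15), (Omega, 7, bio, 20), (Vega, 1, bio, 15), (Vega, 1, bio, 20), (Vega, 23, hr, 4), (Vega, 29, bio, 15), (Vega, 29, bio, 20), (Vega, 8, k1, 16), (Vega, 8, k1, 37)}
(Customer ⨝ Sale) ⋈ Store (natural join on sid): {(Echo, 11, k1, 37, 20, Quin), (Echo, 36, k1, 37, 20, Quin), (Nova, 16, bio, 15, 21, Vic), (Nova, 16, bio, 15, 36, Vic), (Nova, 16, bio, 20, 28, Uma), (Nova, 18, bio, 15, 21, Vic), (Nova, 18, bio, 15, 36, Vic), (Nova, 18, bio, 20, 28, Uma), (Nova, 24, ops, 40, 28, Jo), (Nova, 27, ops, 40, 28, Jo), (Omega, 7, bio, 15, 21, Vic), (Omega, 7, bio, 15, 36, Vic), (Omega, 7, bio, 20, 28, Uma), (Vega, 1, bio, 15, 21, Vic), (Vega, 1, bio, 15, 36, Vic), (Vega, 1, bio, 20, 28, Uma), (Vega, 29, bio, 15, 21, Vic), (Vega, 29, bio, 15, 36, Vic), (Vega, 29, bio, 20, 28, Uma), (Vega, 8, k1, 37, 20, Quin)}
Keep only column(s) qty, pname, region, sid, cname (5 duplicate(s) eliminated): {(1, Vega, bio, 15, Vic), (1, Vega, bio, 20, Uma), (11, Echo, k1, 37, Quin), (16, Nova, bio, 15, Vic), (16, Nova, bio, 20, Uma), (18, Nova, bio, 15, Vic), (18, Nova, bio, 20, Uma), (24, Nova, ops, 40, Jo), (27, Nova, ops, 40, Jo), (29, Vega, bio, 15, Vic), (29, Vega, bio, 20, Uma), (36, Echo, k1, 37, Quin), (7, Omega, bio, 15, Vic), (7, Omega, bio, 20, Uma), (8, Vega, k1, 37, Quin)}
Apply σ_{qty > 8}; surviving tuples: {(11, Echo, k1, 37, Quin), (16, Nova, bio, 15, Vic), (16, Nova, bio, 20, Uma), (18, Nova, bio, 15, Vic), (18, Nova, bio, 20, Uma), (24, Nova, ops, 40, Jo), (27, Nova, ops, 40, Jo), (29, Vega, bio, 15, Vic), (29, Vega, bio, 20, Uma), (36, Echo, k1, 37, Quin)}
Keep only column(s) sid, cname, region (6 duplicate(s) eliminated): {(15, Vic, bio), (20, Uma, bio), (37, Quin, k1), (40, Jo, ops)}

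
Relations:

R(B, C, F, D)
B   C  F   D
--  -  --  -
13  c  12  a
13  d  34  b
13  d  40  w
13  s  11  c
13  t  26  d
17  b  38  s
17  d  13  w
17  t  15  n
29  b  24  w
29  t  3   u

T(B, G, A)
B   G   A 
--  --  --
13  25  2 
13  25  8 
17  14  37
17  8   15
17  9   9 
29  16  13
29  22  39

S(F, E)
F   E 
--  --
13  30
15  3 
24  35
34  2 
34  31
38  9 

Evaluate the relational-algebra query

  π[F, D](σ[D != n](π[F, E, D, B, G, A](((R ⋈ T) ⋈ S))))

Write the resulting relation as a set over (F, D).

Natural join on B: {(13, c, 12, a, 25, 2), (13, c, 12, a, 25, 8), (13, d, 34, b, 25, 2), (13, d, 34, b, 25, 8), (13, d, 40, w, 25, 2), (13, d, 40, w, 25, 8), (13, s, 11, c, 25, 2), (13, s, 11, c, 25, 8), (13, t, 26, d, 25, 2), (13, t, 26, d, 25, 8), (17, b, 38, s, 14, 37), (17, b, 38, s, 8, 15), (17, b, 38, s, 9, 9), (17, d, 13, w, 14, 37), (17, d, 13, w, 8, 15), (17, d, 13, w, 9, 9), (17, t, 15, n, 14, 37), (17, t, 15, n, 8, 15), (17, t, 15, n, 9, 9), (29, b, 24, w, 16, 13), (29, b, 24, w, 22, 39), (29, t, 3, u, 16, 13), (29, t, 3, u, 22, 39)}
Natural join on F: {(13, d, 34, b, 25, 2, 2), (13, d, 34, b, 25, 2, 31), (13, d, 34, b, 25, 8, 2), (13, d, 34, b, 25, 8, 31), (17, b, 38, s, 14, 37, 9), (17, b, 38, s, 8, 15, 9), (17, b, 38, s, 9, 9, 9), (17, d, 13, w, 14, 37, 30), (17, d, 13, w, 8, 15, 30), (17, d, 13, w, 9, 9, 30), (17, t, 15, n, 14, 37, 3), (17, t, 15, n, 8, 15, 3), (17, t, 15, n, 9, 9, 3), (29, b, 24, w, 16, 13, 35), (29, b, 24, w, 22, 39, 35)}
π_{F, E, D, B, G, A} gives {(13, 30, w, 17, 14, 37), (13, 30, w, 17, 8, 15), (13, 30, w, 17, 9, 9), (15, 3, n, 17, 14, 37), (15, 3, n, 17, 8, 15), (15, 3, n, 17, 9, 9), (24, 35, w, 29, 16, 13), (24, 35, w, 29, 22, 39), (34, 2, b, 13, 25, 2), (34, 2, b, 13, 25, 8), (34, 31, b, 13, 25, 2), (34, 31, b, 13, 25, 8), (38, 9, s, 17, 14, 37), (38, 9, s, 17, 8, 15), (38, 9, s, 17, 9, 9)}.
σ[D != n]: keep tuples satisfying D != n → {(13, 30, w, 17, 14, 37), (13, 30, w, 17, 8, 15), (13, 30, w, 17, 9, 9), (24, 35, w, 29, 16, 13), (24, 35, w, 29, 22, 39), (34, 2, b, 13, 25, 2), (34, 2, b, 13, 25, 8), (34, 31, b, 13, 25, 2), (34, 31, b, 13, 25, 8), (38, 9, s, 17, 14, 37), (38, 9, s, 17, 8, 15), (38, 9, s, 17, 9, 9)}
π_{F, D} gives {(13, w), (24, w), (34, b), (38, s)} (8 duplicate(s) eliminated).

{(13, w), (24, w), (34, b), (38, s)}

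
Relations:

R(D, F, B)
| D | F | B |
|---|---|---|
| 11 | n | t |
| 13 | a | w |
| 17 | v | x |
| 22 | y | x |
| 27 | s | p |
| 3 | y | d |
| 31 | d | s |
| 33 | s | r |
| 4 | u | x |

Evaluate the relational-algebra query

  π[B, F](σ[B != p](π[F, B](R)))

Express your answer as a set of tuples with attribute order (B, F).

π_{F, B} gives {(a, w), (d, s), (n, t), (s, p), (s, r), (u, x), (v, x), (y, d), (y, x)}.
Selection B != p: {(a, w), (d, s), (n, t), (s, r), (u, x), (v, x), (y, d), (y, x)}
π_{B, F} gives {(d, y), (r, s), (s, d), (t, n), (w, a), (x, u), (x, v), (x, y)}.

{(d, y), (r, s), (s, d), (t, n), (w, a), (x, u), (x, v), (x, y)}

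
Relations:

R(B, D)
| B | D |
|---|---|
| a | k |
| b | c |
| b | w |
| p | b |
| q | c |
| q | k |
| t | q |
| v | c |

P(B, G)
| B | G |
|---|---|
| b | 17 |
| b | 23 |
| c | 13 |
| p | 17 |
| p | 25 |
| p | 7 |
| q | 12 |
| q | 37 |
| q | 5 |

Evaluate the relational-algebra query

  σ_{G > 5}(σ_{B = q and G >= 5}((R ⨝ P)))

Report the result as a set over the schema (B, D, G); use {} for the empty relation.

Joining R and P on B yields {(b, c, 17), (b, c, 23), (b, w, 17), (b, w, 23), (p, b, 17), (p, b, 25), (p, b, 7), (q, c, 12), (q, c, 37), (q, c, 5), (q, k, 12), (q, k, 37), (q, k, 5)}.
Filtering on B = q and G >= 5 leaves {(q, c, 12), (q, c, 37), (q, c, 5), (q, k, 12), (q, k, 37), (q, k, 5)}.
Filtering on G > 5 leaves {(q, c, 12), (q, c, 37), (q, k, 12), (q, k, 37)}.

{(q, c, 12), (q, c, 37), (q, k, 12), (q, k, 37)}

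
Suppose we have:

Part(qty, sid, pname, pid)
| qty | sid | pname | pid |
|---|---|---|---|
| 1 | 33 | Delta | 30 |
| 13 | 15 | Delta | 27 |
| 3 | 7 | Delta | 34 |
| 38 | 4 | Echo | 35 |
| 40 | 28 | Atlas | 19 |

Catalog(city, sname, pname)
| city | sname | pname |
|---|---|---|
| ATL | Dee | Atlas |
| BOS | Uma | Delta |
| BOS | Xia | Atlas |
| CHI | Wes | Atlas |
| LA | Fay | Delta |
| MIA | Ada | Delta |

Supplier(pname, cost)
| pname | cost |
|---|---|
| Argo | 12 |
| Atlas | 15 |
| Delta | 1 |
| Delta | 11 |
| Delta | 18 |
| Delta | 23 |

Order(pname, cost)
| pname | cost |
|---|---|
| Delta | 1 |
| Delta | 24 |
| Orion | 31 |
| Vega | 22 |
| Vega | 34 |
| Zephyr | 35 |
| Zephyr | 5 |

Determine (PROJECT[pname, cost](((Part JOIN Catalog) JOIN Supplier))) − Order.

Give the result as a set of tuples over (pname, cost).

{(Atlas, 15), (Delta, 11), (Delta, 18), (Delta, 23)}

Natural join on pname: {(1, 33, Delta, 30, BOS, Uma), (1, 33, Delta, 30, LA, Fay), (1, 33, Delta, 30, MIA, Ada), (13, 15, Delta, 27, BOS, Uma), (13, 15, Delta, 27, LA, Fay), (13, 15, Delta, 27, MIA, Ada), (3, 7, Delta, 34, BOS, Uma), (3, 7, Delta, 34, LA, Fay), (3, 7, Delta, 34, MIA, Ada), (40, 28, Atlas, 19, ATL, Dee), (40, 28, Atlas, 19, BOS, Xia), (40, 28, Atlas, 19, CHI, Wes)}
Natural join on pname: {(1, 33, Delta, 30, BOS, Uma, 1), (1, 33, Delta, 30, BOS, Uma, 11), (1, 33, Delta, 30, BOS, Uma, 18), (1, 33, Delta, 30, BOS, Uma, 23), (1, 33, Delta, 30, LA, Fay, 1), (1, 33, Delta, 30, LA, Fay, 11), (1, 33, Delta, 30, LA, Fay, 18), (1, 33, Delta, 30, LA, Fay, 23), (1, 33, Delta, 30, MIA, Ada, 1), (1, 33, Delta, 30, MIA, Ada, 11), (1, 33, Delta, 30, MIA, Ada, 18), (1, 33, Delta, 30, MIA, Ada, 23), (13, 15, Delta, 27, BOS, Uma, 1), (13, 15, Delta, 27, BOS, Uma, 11), (13, 15, Delta, 27, BOS, Uma, 18), (13, 15, Delta, 27, BOS, Uma, 23), (13, 15, Delta, 27, LA, Fay, 1), (13, 15, Delta, 27, LA, Fay, 11), (13, 15, Delta, 27, LA, Fay, 18), (13, 15, Delta, 27, LA, Fay, 23), (13, 15, Delta, 27, MIA, Ada, 1), (13, 15, Delta, 27, MIA, Ada, 11), (13, 15, Delta, 27, MIA, Ada, 18), (13, 15, Delta, 27, MIA, Ada, 23), (3, 7, Delta, 34, BOS, Uma, 1), (3, 7, Delta, 34, BOS, Uma, 11), (3, 7, Delta, 34, BOS, Uma, 18), (3, 7, Delta, 34, BOS, Uma, 23), (3, 7, Delta, 34, LA, Fay, 1), (3, 7, Delta, 34, LA, Fay, 11), (3, 7, Delta, 34, LA, Fay, 18), (3, 7, Delta, 34, LA, Fay, 23), (3, 7, Delta, 34, MIA, Ada, 1), (3, 7, Delta, 34, MIA, Ada, 11), (3, 7, Delta, 34, MIA, Ada, 18), (3, 7, Delta, 34, MIA, Ada, 23), (40, 28, Atlas, 19, ATL, Dee, 15), (40, 28, Atlas, 19, BOS, Xia, 15), (40, 28, Atlas, 19, CHI, Wes, 15)}
π_{pname, cost} gives {(Atlas, 15), (Delta, 1), (Delta, 11), (Delta, 18), (Delta, 23)} (34 duplicate(s) eliminated).
Taking the difference: {(Atlas, 15), (Delta, 11), (Delta, 18), (Delta, 23)}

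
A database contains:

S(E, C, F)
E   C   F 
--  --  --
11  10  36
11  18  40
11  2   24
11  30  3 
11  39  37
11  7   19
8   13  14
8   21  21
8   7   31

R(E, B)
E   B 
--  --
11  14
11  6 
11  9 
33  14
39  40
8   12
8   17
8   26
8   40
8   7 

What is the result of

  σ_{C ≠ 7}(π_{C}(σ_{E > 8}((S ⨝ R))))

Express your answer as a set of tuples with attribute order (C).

S ⋈ R (natural join on E): {(11, 10, 36, 14), (11, 10, 36, 6), (11, 10, 36, 9), (11, 18, 40, 14), (11, 18, 40, 6), (11, 18, 40, 9), (11, 2, 24, 14), (11, 2, 24, 6), (11, 2, 24, 9), (11, 30, 3, 14), (11, 30, 3, 6), (11, 30, 3, 9), (11, 39, 37, 14), (11, 39, 37, 6), (11, 39, 37, 9), (11, 7, 19, 14), (11, 7, 19, 6), (11, 7, 19, 9), (8, 13, 14, 12), (8, 13, 14, 17), (8, 13, 14, 26), (8, 13, 14, 40), (8, 13, 14, 7), (8, 21, 21, 12), (8, 21, 21, 17), (8, 21, 21, 26), (8, 21, 21, 40), (8, 21, 21, 7), (8, 7, 31, 12), (8, 7, 31, 17), (8, 7, 31, 26), (8, 7, 31, 40), (8, 7, 31, 7)}
Selection E > 8: {(11, 10, 36, 14), (11, 10, 36, 6), (11, 10, 36, 9), (11, 18, 40, 14), (11, 18, 40, 6), (11, 18, 40, 9), (11, 2, 24, 14), (11, 2, 24, 6), (11, 2, 24, 9), (11, 30, 3, 14), (11, 30, 3, 6), (11, 30, 3, 9), (11, 39, 37, 14), (11, 39, 37, 6), (11, 39, 37, 9), (11, 7, 19, 14), (11, 7, 19, 6), (11, 7, 19, 9)}
Projecting to C (12 duplicate(s) eliminated): {10, 18, 2, 30, 39, 7}
Selection C ≠ 7: {10, 18, 2, 30, 39}

{10, 18, 2, 30, 39}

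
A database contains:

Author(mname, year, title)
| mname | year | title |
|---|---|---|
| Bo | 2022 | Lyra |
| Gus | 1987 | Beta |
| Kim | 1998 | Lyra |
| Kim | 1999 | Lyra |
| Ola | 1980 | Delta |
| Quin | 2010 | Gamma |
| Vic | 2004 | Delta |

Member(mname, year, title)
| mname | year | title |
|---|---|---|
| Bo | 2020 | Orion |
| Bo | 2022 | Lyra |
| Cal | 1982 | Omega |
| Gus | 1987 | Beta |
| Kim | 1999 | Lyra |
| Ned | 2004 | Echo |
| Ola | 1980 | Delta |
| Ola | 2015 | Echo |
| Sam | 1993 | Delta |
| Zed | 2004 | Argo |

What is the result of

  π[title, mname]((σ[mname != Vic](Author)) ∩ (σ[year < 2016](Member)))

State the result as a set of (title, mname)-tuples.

{(Beta, Gus), (Delta, Ola), (Lyra, Kim)}

Apply σ_{mname != Vic}; surviving tuples: {(Bo, 2022, Lyra), (Gus, 1987, Beta), (Kim, 1998, Lyra), (Kim, 1999, Lyra), (Ola, 1980, Delta), (Quin, 2010, Gamma)}
Apply σ_{year < 2016}; surviving tuples: {(Cal, 1982, Omega), (Gus, 1987, Beta), (Kim, 1999, Lyra), (Ned, 2004, Echo), (Ola, 1980, Delta), (Ola, 2015, Echo), (Sam, 1993, Delta), (Zed, 2004, Argo)}
Set intersection of the two operands is {(Gus, 1987, Beta), (Kim, 1999, Lyra), (Ola, 1980, Delta)}.
π[title, mname]: project onto (title, mname) → {(Beta, Gus), (Delta, Ola), (Lyra, Kim)}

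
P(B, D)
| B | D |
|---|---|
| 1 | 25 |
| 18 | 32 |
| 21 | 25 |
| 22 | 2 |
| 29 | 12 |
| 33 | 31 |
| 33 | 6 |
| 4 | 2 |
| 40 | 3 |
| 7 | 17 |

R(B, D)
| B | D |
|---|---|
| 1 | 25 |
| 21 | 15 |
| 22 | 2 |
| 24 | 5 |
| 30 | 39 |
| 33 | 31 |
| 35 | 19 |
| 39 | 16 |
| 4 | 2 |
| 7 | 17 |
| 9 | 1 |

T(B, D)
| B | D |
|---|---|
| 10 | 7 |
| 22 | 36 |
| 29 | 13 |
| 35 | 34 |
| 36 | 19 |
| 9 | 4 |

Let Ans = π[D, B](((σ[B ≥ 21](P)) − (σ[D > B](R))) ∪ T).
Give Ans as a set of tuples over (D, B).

Apply σ_{B ≥ 21}; surviving tuples: {(21, 25), (22, 2), (29, 12), (33, 31), (33, 6), (40, 3)}
Apply σ_{D > B}; surviving tuples: {(1, 25), (30, 39), (7, 17)}
Difference: {(21, 25), (22, 2), (29, 12), (33, 31), (33, 6), (40, 3)} with {(1, 25), (30, 39), (7, 17)} → {(21, 25), (22, 2), (29, 12), (33, 31), (33, 6), (40, 3)}
Union: {(21, 25), (22, 2), (29, 12), (33, 31), (33, 6), (40, 3)} with {(10, 7), (22, 36), (29, 13), (35, 34), (36, 19), (9, 4)} → {(10, 7), (21, 25), (22, 2), (22, 36), (29, 12), (29, 13), (33, 31), (33, 6), (35, 34), (36, 19), (40, 3), (9, 4)}
π_{D, B} gives {(12, 29), (13, 29), (19, 36), (2, 22), (25, 21), (3, 40), (31, 33), (34, 35), (36, 22), (4, 9), (6, 33), (7, 10)}.

{(12, 29), (13, 29), (19, 36), (2, 22), (25, 21), (3, 40), (31, 33), (34, 35), (36, 22), (4, 9), (6, 33), (7, 10)}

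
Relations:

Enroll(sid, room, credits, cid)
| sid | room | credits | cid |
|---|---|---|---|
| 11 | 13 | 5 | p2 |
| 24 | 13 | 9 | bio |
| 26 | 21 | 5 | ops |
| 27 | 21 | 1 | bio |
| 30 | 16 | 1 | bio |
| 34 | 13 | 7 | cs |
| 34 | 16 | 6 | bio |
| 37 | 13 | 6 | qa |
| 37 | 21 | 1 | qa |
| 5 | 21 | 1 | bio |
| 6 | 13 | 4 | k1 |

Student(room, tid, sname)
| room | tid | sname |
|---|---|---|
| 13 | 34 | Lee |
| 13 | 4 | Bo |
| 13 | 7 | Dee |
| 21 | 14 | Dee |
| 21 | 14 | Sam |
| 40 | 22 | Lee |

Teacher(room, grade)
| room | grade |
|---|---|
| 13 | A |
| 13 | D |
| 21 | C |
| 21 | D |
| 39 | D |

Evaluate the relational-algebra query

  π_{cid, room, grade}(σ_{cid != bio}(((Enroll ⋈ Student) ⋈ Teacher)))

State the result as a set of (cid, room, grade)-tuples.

Joining Enroll and Student on room yields {(11, 13, 5, p2, 34, Lee), (11, 13, 5, p2, 4, Bo), (11, 13, 5, p2, 7, Dee), (24, 13, 9, bio, 34, Lee), (24, 13, 9, bio, 4, Bo), (24, 13, 9, bio, 7, Dee), (26, 21, 5, ops, 14, Dee), (26, 21, 5, ops, 14, Sam), (27, 21, 1, bio, 14, Dee), (27, 21, 1, bio, 14, Sam), (34, 13, 7, cs, 34, Lee), (34, 13, 7, cs, 4, Bo), (34, 13, 7, cs, 7, Dee), (37, 13, 6, qa, 34, Lee), (37, 13, 6, qa, 4, Bo), (37, 13, 6, qa, 7, Dee), (37, 21, 1, qa, 14, Dee), (37, 21, 1, qa, 14, Sam), (5, 21, 1, bio, 14, Dee), (5, 21, 1, bio, 14, Sam), (6, 13, 4, k1, 34, Lee), (6, 13, 4, k1, 4, Bo), (6, 13, 4, k1, 7, Dee)}.
Joining (Enroll ⋈ Student) and Teacher on room yields {(11, 13, 5, p2, 34, Lee, A), (11, 13, 5, p2, 34, Lee, D), (11, 13, 5, p2, 4, Bo, A), (11, 13, 5, p2, 4, Bo, D), (11, 13, 5, p2, 7, Dee, A), (11, 13, 5, p2, 7, Dee, D), (24, 13, 9, bio, 34, Lee, A), (24, 13, 9, bio, 34, Lee, D), (24, 13, 9, bio, 4, Bo, A), (24, 13, 9, bio, 4, Bo, D), (24, 13, 9, bio, 7, Dee, A), (24, 13, 9, bio, 7, Dee, D), (26, 21, 5, ops, 14, Dee, C), (26, 21, 5, ops, 14, Dee, D), (26, 21, 5, ops, 14, Sam, C), (26, 21, 5, ops, 14, Sam, D), (27, 21, 1, bio, 14, Dee, C), (27, 21, 1, bio, 14, Dee, D), (27, 21, 1, bio, 14, Sam, C), (27, 21, 1, bio, 14, Sam, D), (34, 13, 7, cs, 34, Lee, A), (34, 13, 7, cs, 34, Lee, D), (34, 13, 7, cs, 4, Bo, A), (34, 13, 7, cs, 4, Bo, D), (34, 13, 7, cs, 7, Dee, A), (34, 13, 7, cs, 7, Dee, D), (37, 13, 6, qa, 34, Lee, A), (37, 13, 6, qa, 34, Lee, D), (37, 13, 6, qa, 4, Bo, A), (37, 13, 6, qa, 4, Bo, D), (37, 13, 6, qa, 7, Dee, A), (37, 13, 6, qa, 7, Dee, D), (37, 21, 1, qa, 14, Dee, C), (37, 21, 1, qa, 14, Dee, D), (37, 21, 1, qa, 14, Sam, C), (37, 21, 1, qa, 14, Sam, D), (5, 21, 1, bio, 14, Dee, C), (5, 21, 1, bio, 14, Dee, D), (5, 21, 1, bio, 14, Sam, C), (5, 21, 1, bio, 14, Sam, D), (6, 13, 4, k1, 34, Lee, A), (6, 13, 4, k1, 34, Lee, D), (6, 13, 4, k1, 4, Bo, A), (6, 13, 4, k1, 4, Bo, D), (6, 13, 4, k1, 7, Dee, A), (6, 13, 4, k1, 7, Dee, D)}.
Apply σ_{cid != bio}; surviving tuples: {(11, 13, 5, p2, 34, Lee, A), (11, 13, 5, p2, 34, Lee, D), (11, 13, 5, p2, 4, Bo, A), (11, 13, 5, p2, 4, Bo, D), (11, 13, 5, p2, 7, Dee, A), (11, 13, 5, p2, 7, Dee, D), (26, 21, 5, ops, 14, Dee, C), (26, 21, 5, ops, 14, Dee, D), (26, 21, 5, ops, 14, Sam, C), (26, 21, 5, ops, 14, Sam, D), (34, 13, 7, cs, 34, Lee, A), (34, 13, 7, cs, 34, Lee, D), (34, 13, 7, cs, 4, Bo, A), (34, 13, 7, cs, 4, Bo, D), (34, 13, 7, cs, 7, Dee, A), (34, 13, 7, cs, 7, Dee, D), (37, 13, 6, qa, 34, Lee, A), (37, 13, 6, qa, 34, Lee, D), (37, 13, 6, qa, 4, Bo, A), (37, 13, 6, qa, 4, Bo, D), (37, 13, 6, qa, 7, Dee, A), (37, 13, 6, qa, 7, Dee, D), (37, 21, 1, qa, 14, Dee, C), (37, 21, 1, qa, 14, Dee, D), (37, 21, 1, qa, 14, Sam, C), (37, 21, 1, qa, 14, Sam, D), (6, 13, 4, k1, 34, Lee, A), (6, 13, 4, k1, 34, Lee, D), (6, 13, 4, k1, 4, Bo, A), (6, 13, 4, k1, 4, Bo, D), (6, 13, 4, k1, 7, Dee, A), (6, 13, 4, k1, 7, Dee, D)}
π[cid, room, grade]: project onto (cid, room, grade) (20 duplicate(s) eliminated) → {(cs, 13, A), (cs, 13, D), (k1, 13, A), (k1, 13, D), (ops, 21, C), (ops, 21, D), (p2, 13, A), (p2, 13, D), (qa, 13, A), (qa, 13, D), (qa, 21, C), (qa, 21, D)}

{(cs, 13, A), (cs, 13, D), (k1, 13, A), (k1, 13, D), (ops, 21, C), (ops, 21, D), (p2, 13, A), (p2, 13, D), (qa, 13, A), (qa, 13, D), (qa, 21, C), (qa, 21, D)}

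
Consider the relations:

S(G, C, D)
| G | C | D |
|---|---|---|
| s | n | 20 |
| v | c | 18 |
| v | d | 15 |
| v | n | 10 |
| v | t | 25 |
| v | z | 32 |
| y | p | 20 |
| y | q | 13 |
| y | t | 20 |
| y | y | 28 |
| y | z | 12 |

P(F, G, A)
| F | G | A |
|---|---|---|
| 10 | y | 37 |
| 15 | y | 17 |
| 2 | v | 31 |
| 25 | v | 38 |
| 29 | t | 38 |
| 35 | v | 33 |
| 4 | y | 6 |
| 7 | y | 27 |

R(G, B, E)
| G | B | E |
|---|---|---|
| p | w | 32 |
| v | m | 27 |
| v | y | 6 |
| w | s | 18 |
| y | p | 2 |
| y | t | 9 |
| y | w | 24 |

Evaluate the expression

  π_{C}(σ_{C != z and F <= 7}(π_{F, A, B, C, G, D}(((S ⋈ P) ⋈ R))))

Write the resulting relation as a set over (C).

{c, d, n, p, q, t, y}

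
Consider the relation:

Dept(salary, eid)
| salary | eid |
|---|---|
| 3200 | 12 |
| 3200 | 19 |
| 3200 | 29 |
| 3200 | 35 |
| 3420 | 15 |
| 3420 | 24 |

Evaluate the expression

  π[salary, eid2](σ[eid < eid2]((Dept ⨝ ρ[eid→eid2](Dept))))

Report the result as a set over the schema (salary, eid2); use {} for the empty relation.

{(3200, 19), (3200, 29), (3200, 35), (3420, 24)}

ρ[eid→eid2]: schema becomes (salary, eid2); tuples unchanged.
Natural join on salary: {(3200, 12, 12), (3200, 12, 19), (3200, 12, 29), (3200, 12, 35), (3200, 19, 12), (3200, 19, 19), (3200, 19, 29), (3200, 19, 35), (3200, 29, 12), (3200, 29, 19), (3200, 29, 29), (3200, 29, 35), (3200, 35, 12), (3200, 35, 19), (3200, 35, 29), (3200, 35, 35), (3420, 15, 15), (3420, 15, 24), (3420, 24, 15), (3420, 24, 24)}
Apply σ_{eid < eid2}; surviving tuples: {(3200, 12, 19), (3200, 12, 29), (3200, 12, 35), (3200, 19, 29), (3200, 19, 35), (3200, 29, 35), (3420, 15, 24)}
π[salary, eid2]: project onto (salary, eid2) (3 duplicate(s) eliminated) → {(3200, 19), (3200, 29), (3200, 35), (3420, 24)}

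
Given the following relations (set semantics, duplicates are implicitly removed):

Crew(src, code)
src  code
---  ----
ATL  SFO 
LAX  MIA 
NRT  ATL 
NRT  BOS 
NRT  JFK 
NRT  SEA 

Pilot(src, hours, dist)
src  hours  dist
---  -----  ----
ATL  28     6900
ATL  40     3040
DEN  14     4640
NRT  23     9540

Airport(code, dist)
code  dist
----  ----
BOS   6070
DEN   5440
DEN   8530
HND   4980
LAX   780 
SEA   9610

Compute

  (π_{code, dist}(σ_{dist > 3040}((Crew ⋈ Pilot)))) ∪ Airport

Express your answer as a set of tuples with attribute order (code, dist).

{(ATL, 9540), (BOS, 6070), (BOS, 9540), (DEN, 5440), (DEN, 8530), (HND, 4980), (JFK, 9540), (LAX, 780), (SEA, 9540), (SEA, 9610), (SFO, 6900)}

Joining Crew and Pilot on src yields {(ATL, SFO, 28, 6900), (ATL, SFO, 40, 3040), (NRT, ATL, 23, 9540), (NRT, BOS, 23, 9540), (NRT, JFK, 23, 9540), (NRT, SEA, 23, 9540)}.
σ[dist > 3040]: keep tuples satisfying dist > 3040 → {(ATL, SFO, 28, 6900), (NRT, ATL, 23, 9540), (NRT, BOS, 23, 9540), (NRT, JFK, 23, 9540), (NRT, SEA, 23, 9540)}
Keep only column(s) code, dist: {(ATL, 9540), (BOS, 9540), (JFK, 9540), (SEA, 9540), (SFO, 6900)}
Taking the union: {(ATL, 9540), (BOS, 6070), (BOS, 9540), (DEN, 5440), (DEN, 8530), (HND, 4980), (JFK, 9540), (LAX, 780), (SEA, 9540), (SEA, 9610), (SFO, 6900)}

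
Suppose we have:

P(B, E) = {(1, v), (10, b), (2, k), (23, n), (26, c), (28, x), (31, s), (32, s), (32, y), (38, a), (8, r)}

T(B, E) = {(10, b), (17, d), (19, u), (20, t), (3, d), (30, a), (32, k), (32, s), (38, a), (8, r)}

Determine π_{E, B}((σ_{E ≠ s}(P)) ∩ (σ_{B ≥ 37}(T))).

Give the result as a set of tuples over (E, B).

σ[E ≠ s]: keep tuples satisfying E ≠ s → {(1, v), (10, b), (2, k), (23, n), (26, c), (28, x), (32, y), (38, a), (8, r)}
σ[B ≥ 37]: keep tuples satisfying B ≥ 37 → {(38, a)}
Set intersection of the two operands is {(38, a)}.
Keep only column(s) E, B: {(a, 38)}

{(a, 38)}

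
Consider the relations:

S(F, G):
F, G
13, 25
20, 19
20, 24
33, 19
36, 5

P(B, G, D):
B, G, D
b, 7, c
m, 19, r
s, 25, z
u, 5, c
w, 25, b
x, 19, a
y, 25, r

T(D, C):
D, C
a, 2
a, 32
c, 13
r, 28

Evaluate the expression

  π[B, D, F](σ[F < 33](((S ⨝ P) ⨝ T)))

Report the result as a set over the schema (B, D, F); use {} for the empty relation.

S ⋈ P (natural join on G): {(13, 25, s, z), (13, 25, w, b), (13, 25, y, r), (20, 19, m, r), (20, 19, x, a), (33, 19, m, r), (33, 19, x, a), (36, 5, u, c)}
(S ⨝ P) ⋈ T (natural join on D): {(13, 25, y, r, 28), (20, 19, m, r, 28), (20, 19, x, a, 2), (20, 19, x, a, 32), (33, 19, m, r, 28), (33, 19, x, a, 2), (33, 19, x, a, 32), (36, 5, u, c, 13)}
Filtering on F < 33 leaves {(13, 25, y, r, 28), (20, 19, m, r, 28), (20, 19, x, a, 2), (20, 19, x, a, 32)}.
Keep only column(s) B, D, F (1 duplicate(s) eliminated): {(m, r, 20), (x, a, 20), (y, r, 13)}

{(m, r, 20), (x, a, 20), (y, r, 13)}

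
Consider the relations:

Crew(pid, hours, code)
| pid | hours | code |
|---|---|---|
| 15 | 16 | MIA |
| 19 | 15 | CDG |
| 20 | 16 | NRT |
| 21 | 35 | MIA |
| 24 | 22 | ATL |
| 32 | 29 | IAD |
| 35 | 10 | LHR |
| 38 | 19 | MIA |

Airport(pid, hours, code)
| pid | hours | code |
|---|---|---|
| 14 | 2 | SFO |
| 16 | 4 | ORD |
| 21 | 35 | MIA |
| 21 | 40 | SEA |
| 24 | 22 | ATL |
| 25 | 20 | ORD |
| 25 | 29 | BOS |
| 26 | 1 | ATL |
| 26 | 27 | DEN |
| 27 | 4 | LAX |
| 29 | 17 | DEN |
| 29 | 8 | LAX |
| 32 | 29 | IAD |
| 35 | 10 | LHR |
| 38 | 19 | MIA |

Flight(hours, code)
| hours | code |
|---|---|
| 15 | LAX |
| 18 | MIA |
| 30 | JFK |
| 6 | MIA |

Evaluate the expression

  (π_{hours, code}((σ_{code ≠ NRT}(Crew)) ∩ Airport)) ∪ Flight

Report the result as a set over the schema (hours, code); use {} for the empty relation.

{(10, LHR), (15, LAX), (18, MIA), (19, MIA), (22, ATL), (29, IAD), (30, JFK), (35, MIA), (6, MIA)}

Filtering on code ≠ NRT leaves {(15, 16, MIA), (19, 15, CDG), (21, 35, MIA), (24, 22, ATL), (32, 29, IAD), (35, 10, LHR), (38, 19, MIA)}.
Taking the intersection: {(21, 35, MIA), (24, 22, ATL), (32, 29, IAD), (35, 10, LHR), (38, 19, MIA)}
π[hours, code]: project onto (hours, code) → {(10, LHR), (19, MIA), (22, ATL), (29, IAD), (35, MIA)}
Taking the union: {(10, LHR), (15, LAX), (18, MIA), (19, MIA), (22, ATL), (29, IAD), (30, JFK), (35, MIA), (6, MIA)}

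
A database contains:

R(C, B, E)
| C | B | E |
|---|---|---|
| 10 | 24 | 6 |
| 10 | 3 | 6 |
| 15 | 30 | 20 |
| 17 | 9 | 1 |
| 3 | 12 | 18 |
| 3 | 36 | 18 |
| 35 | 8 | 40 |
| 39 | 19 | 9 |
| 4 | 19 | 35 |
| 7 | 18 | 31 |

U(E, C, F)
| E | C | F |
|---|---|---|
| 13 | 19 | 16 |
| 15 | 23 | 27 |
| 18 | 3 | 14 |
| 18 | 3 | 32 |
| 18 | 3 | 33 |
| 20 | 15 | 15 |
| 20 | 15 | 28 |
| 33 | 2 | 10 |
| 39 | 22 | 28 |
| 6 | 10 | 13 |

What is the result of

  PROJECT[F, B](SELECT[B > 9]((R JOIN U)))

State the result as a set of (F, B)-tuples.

Natural join on C, E: {(10, 24, 6, 13), (10, 3, 6, 13), (15, 30, 20, 15), (15, 30, 20, 28), (3, 12, 18, 14), (3, 12, 18, 32), (3, 12, 18, 33), (3, 36, 18, 14), (3, 36, 18, 32), (3, 36, 18, 33)}
Apply σ_{B > 9}; surviving tuples: {(10, 24, 6, 13), (15, 30, 20, 15), (15, 30, 20, 28), (3, 12, 18, 14), (3, 12, 18, 32), (3, 12, 18, 33), (3, 36, 18, 14), (3, 36, 18, 32), (3, 36, 18, 33)}
Projecting to F, B: {(13, 24), (14, 12), (14, 36), (15, 30), (28, 30), (32, 12), (32, 36), (33, 12), (33, 36)}

{(13, 24), (14, 12), (14, 36), (15, 30), (28, 30), (32, 12), (32, 36), (33, 12), (33, 36)}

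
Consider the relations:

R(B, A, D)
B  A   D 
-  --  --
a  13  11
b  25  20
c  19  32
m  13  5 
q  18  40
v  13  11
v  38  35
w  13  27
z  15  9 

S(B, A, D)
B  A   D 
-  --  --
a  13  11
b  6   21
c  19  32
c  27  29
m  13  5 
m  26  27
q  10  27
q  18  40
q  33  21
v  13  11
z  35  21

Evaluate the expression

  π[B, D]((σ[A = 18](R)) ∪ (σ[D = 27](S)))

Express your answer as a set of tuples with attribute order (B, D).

Apply σ_{A = 18}; surviving tuples: {(q, 18, 40)}
Apply σ_{D = 27}; surviving tuples: {(m, 26, 27), (q, 10, 27)}
Union: {(q, 18, 40)} with {(m, 26, 27), (q, 10, 27)} → {(m, 26, 27), (q, 10, 27), (q, 18, 40)}
Keep only column(s) B, D: {(m, 27), (q, 27), (q, 40)}

{(m, 27), (q, 27), (q, 40)}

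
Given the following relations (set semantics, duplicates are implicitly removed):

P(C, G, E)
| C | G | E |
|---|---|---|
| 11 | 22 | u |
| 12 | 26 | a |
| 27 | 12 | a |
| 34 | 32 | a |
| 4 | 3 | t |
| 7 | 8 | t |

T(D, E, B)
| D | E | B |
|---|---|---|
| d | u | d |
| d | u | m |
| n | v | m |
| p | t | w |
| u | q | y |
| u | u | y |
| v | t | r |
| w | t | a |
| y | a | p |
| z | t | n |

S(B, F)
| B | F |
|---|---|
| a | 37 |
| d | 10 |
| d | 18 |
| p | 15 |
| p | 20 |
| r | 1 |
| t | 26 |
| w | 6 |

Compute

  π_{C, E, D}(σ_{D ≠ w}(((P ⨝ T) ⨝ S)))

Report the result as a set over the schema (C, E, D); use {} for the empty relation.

{(11, u, d), (12, a, y), (27, a, y), (34, a, y), (4, t, p), (4, t, v), (7, t, p), (7, t, v)}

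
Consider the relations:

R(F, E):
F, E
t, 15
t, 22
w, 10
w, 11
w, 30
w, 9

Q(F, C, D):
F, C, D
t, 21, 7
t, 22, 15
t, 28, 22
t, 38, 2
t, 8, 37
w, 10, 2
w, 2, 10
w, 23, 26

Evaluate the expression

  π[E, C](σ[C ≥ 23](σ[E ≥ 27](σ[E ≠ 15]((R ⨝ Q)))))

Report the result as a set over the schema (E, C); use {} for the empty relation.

{(30, 23)}

R ⋈ Q (natural join on F): {(t, 15, 21, 7), (t, 15, 22, 15), (t, 15, 28, 22), (t, 15, 38, 2), (t, 15, 8, 37), (t, 22, 21, 7), (t, 22, 22, 15), (t, 22, 28, 22), (t, 22, 38, 2), (t, 22, 8, 37), (w, 10, 10, 2), (w, 10, 2, 10), (w, 10, 23, 26), (w, 11, 10, 2), (w, 11, 2, 10), (w, 11, 23, 26), (w, 30, 10, 2), (w, 30, 2, 10), (w, 30, 23, 26), (w, 9, 10, 2), (w, 9, 2, 10), (w, 9, 23, 26)}
Filtering on E ≠ 15 leaves {(t, 22, 21, 7), (t, 22, 22, 15), (t, 22, 28, 22), (t, 22, 38, 2), (t, 22, 8, 37), (w, 10, 10, 2), (w, 10, 2, 10), (w, 10, 23, 26), (w, 11, 10, 2), (w, 11, 2, 10), (w, 11, 23, 26), (w, 30, 10, 2), (w, 30, 2, 10), (w, 30, 23, 26), (w, 9, 10, 2), (w, 9, 2, 10), (w, 9, 23, 26)}.
Filtering on E ≥ 27 leaves {(w, 30, 10, 2), (w, 30, 2, 10), (w, 30, 23, 26)}.
Filtering on C ≥ 23 leaves {(w, 30, 23, 26)}.
Keep only column(s) E, C: {(30, 23)}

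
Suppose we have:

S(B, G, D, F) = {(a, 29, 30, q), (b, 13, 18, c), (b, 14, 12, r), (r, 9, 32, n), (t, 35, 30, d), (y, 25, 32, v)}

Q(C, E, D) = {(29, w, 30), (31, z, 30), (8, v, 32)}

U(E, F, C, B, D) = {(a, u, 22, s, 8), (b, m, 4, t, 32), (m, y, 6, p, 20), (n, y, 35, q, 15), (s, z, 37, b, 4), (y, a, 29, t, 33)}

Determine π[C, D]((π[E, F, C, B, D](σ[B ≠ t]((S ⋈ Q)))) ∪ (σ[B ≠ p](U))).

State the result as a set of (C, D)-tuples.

S ⋈ Q (natural join on D): {(a, 29, 30, q, 29, w), (a, 29, 30, q, 31, z), (r, 9, 32, n, 8, v), (t, 35, 30, d, 29, w), (t, 35, 30, d, 31, z), (y, 25, 32, v, 8, v)}
Apply σ_{B ≠ t}; surviving tuples: {(a, 29, 30, q, 29, w), (a, 29, 30, q, 31, z), (r, 9, 32, n, 8, v), (y, 25, 32, v, 8, v)}
Projecting to E, F, C, B, D: {(v, n, 8, r, 32), (v, v, 8, y, 32), (w, q, 29, a, 30), (z, q, 31, a, 30)}
Apply σ_{B ≠ p}; surviving tuples: {(a, u, 22, s, 8), (b, m, 4, t, 32), (n, y, 35, q, 15), (s, z, 37, b, 4), (y, a, 29, t, 33)}
Taking the union: {(a, u, 22, s, 8), (b, m, 4, t, 32), (n, y, 35, q, 15), (s, z, 37, b, 4), (v, n, 8, r, 32), (v, v, 8, y, 32), (w, q, 29, a, 30), (y, a, 29, t, 33), (z, q, 31, a, 30)}
Projecting to C, D (1 duplicate(s) eliminated): {(22, 8), (29, 30), (29, 33), (31, 30), (35, 15), (37, 4), (4, 32), (8, 32)}

{(22, 8), (29, 30), (29, 33), (31, 30), (35, 15), (37, 4), (4, 32), (8, 32)}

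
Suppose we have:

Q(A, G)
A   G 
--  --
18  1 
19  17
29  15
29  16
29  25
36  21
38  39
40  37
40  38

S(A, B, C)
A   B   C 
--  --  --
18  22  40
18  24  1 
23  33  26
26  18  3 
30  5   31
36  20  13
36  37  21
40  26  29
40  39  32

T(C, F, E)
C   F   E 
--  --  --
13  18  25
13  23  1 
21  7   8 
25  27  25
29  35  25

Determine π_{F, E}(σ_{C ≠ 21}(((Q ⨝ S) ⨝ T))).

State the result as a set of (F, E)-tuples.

{(18, 25), (23, 1), (35, 25)}

Joining Q and S on A yields {(18, 1, 22, 40), (18, 1, 24, 1), (36, 21, 20, 13), (36, 21, 37, 21), (40, 37, 26, 29), (40, 37, 39, 32), (40, 38, 26, 29), (40, 38, 39, 32)}.
Joining (Q ⨝ S) and T on C yields {(36, 21, 20, 13, 18, 25), (36, 21, 20, 13, 23, 1), (36, 21, 37, 21, 7, 8), (40, 37, 26, 29, 35, 25), (40, 38, 26, 29, 35, 25)}.
Filtering on C ≠ 21 leaves {(36, 21, 20, 13, 18, 25), (36, 21, 20, 13, 23, 1), (40, 37, 26, 29, 35, 25), (40, 38, 26, 29, 35, 25)}.
Projecting to F, E (1 duplicate(s) eliminated): {(18, 25), (23, 1), (35, 25)}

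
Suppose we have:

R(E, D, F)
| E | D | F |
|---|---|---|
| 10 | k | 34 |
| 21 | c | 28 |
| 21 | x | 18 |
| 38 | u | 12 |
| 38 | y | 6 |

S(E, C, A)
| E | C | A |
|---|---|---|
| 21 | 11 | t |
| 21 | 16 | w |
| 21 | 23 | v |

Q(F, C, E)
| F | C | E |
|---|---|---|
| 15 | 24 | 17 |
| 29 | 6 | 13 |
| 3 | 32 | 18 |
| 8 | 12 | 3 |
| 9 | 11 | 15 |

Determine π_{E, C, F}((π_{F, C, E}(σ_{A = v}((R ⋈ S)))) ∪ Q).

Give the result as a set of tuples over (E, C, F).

Natural join on E: {(21, c, 28, 11, t), (21, c, 28, 16, w), (21, c, 28, 23, v), (21, x, 18, 11, t), (21, x, 18, 16, w), (21, x, 18, 23, v)}
Filtering on A = v leaves {(21, c, 28, 23, v), (21, x, 18, 23, v)}.
π[F, C, E]: project onto (F, C, E) → {(18, 23, 21), (28, 23, 21)}
Union: {(18, 23, 21), (28, 23, 21)} with {(15, 24, 17), (29, 6, 13), (3, 32, 18), (8, 12, 3), (9, 11, 15)} → {(15, 24, 17), (18, 23, 21), (28, 23, 21), (29, 6, 13), (3, 32, 18), (8, 12, 3), (9, 11, 15)}
π[E, C, F]: project onto (E, C, F) → {(13, 6, 29), (15, 11, 9), (17, 24, 15), (18, 32, 3), (21, 23, 18), (21, 23, 28), (3, 12, 8)}

{(13, 6, 29), (15, 11, 9), (17, 24, 15), (18, 32, 3), (21, 23, 18), (21, 23, 28), (3, 12, 8)}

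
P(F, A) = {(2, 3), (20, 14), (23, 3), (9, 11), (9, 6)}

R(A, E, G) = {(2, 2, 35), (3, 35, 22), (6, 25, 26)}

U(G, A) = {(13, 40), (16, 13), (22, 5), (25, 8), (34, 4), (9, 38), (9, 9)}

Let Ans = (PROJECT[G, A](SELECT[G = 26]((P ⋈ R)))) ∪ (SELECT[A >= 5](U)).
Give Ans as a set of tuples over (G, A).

P ⋈ R (natural join on A): {(2, 3, 35, 22), (23, 3, 35, 22), (9, 6, 25, 26)}
Filtering on G = 26 leaves {(9, 6, 25, 26)}.
π[G, A]: project onto (G, A) → {(26, 6)}
Filtering on A >= 5 leaves {(13, 40), (16, 13), (22, 5), (25, 8), (9, 38), (9, 9)}.
Union: {(26, 6)} with {(13, 40), (16, 13), (22, 5), (25, 8), (9, 38), (9, 9)} → {(13, 40), (16, 13), (22, 5), (25, 8), (26, 6), (9, 38), (9, 9)}

{(13, 40), (16, 13), (22, 5), (25, 8), (26, 6), (9, 38), (9, 9)}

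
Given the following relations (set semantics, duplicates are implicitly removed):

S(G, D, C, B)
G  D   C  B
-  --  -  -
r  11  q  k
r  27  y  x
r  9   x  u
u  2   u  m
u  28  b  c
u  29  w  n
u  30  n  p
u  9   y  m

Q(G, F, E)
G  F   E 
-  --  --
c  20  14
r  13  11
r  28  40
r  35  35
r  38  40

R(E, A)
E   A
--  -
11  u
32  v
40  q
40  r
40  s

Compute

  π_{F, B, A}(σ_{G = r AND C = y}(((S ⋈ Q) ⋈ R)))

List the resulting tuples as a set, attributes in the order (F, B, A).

S ⋈ Q (natural join on G): {(r, 11, q, k, 13, 11), (r, 11, q, k, 28, 40), (r, 11, q, k, 35, 35), (r, 11, q, k, 38, 40), (r, 27, y, x, 13, 11), (r, 27, y, x, 28, 40), (r, 27, y, x, 35, 35), (r, 27, y, x, 38, 40), (r, 9, x, u, 13, 11), (r, 9, x, u, 28, 40), (r, 9, x, u, 35, 35), (r, 9, x, u, 38, 40)}
(S ⋈ Q) ⋈ R (natural join on E): {(r, 11, q, k, 13, 11, u), (r, 11, q, k, 28, 40, q), (r, 11, q, k, 28, 40, r), (r, 11, q, k, 28, 40, s), (r, 11, q, k, 38, 40, q), (r, 11, q, k, 38, 40, r), (r, 11, q, k, 38, 40, s), (r, 27, y, x, 13, 11, u), (r, 27, y, x, 28, 40, q), (r, 27, y, x, 28, 40, r), (r, 27, y, x, 28, 40, s), (r, 27, y, x, 38, 40, q), (r, 27, y, x, 38, 40, r), (r, 27, y, x, 38, 40, s), (r, 9, x, u, 13, 11, u), (r, 9, x, u, 28, 40, q), (r, 9, x, u, 28, 40, r), (r, 9, x, u, 28, 40, s), (r, 9, x, u, 38, 40, q), (r, 9, x, u, 38, 40, r), (r, 9, x, u, 38, 40, s)}
Selection G = r AND C = y: {(r, 27, y, x, 13, 11, u), (r, 27, y, x, 28, 40, q), (r, 27, y, x, 28, 40, r), (r, 27, y, x, 28, 40, s), (r, 27, y, x, 38, 40, q), (r, 27, y, x, 38, 40, r), (r, 27, y, x, 38, 40, s)}
π[F, B, A]: project onto (F, B, A) → {(13, x, u), (28, x, q), (28, x, r), (28, x, s), (38, x, q), (38, x, r), (38, x, s)}

{(13, x, u), (28, x, q), (28, x, r), (28, x, s), (38, x, q), (38, x, r), (38, x, s)}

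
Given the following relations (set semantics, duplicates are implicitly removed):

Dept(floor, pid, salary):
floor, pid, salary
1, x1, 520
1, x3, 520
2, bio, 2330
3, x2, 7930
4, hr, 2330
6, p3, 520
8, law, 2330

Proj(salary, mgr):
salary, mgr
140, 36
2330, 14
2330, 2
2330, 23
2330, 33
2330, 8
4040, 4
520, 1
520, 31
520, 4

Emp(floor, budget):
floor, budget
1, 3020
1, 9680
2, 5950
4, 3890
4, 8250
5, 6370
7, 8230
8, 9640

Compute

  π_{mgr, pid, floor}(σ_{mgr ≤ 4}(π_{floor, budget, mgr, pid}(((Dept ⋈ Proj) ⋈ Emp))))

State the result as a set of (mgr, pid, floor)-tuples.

Joining Dept and Proj on salary yields {(1, x1, 520, 1), (1, x1, 520, 31), (1, x1, 520, 4), (1, x3, 520, 1), (1, x3, 520, 31), (1, x3, 520, 4), (2, bio, 2330, 14), (2, bio, 2330, 2), (2, bio, 2330, 23), (2, bio, 2330, 33), (2, bio, 2330, 8), (4, hr, 2330, 14), (4, hr, 2330, 2), (4, hr, 2330, 23), (4, hr, 2330, 33), (4, hr, 2330, 8), (6, p3, 520, 1), (6, p3, 520, 31), (6, p3, 520, 4), (8, law, 2330, 14), (8, law, 2330, 2), (8, law, 2330, 23), (8, law, 2330, 33), (8, law, 2330, 8)}.
Joining (Dept ⋈ Proj) and Emp on floor yields {(1, x1, 520, 1, 3020), (1, x1, 520, 1, 9680), (1, x1, 520, 31, 3020), (1, x1, 520, 31, 9680), (1, x1, 520, 4, 3020), (1, x1, 520, 4, 9680), (1, x3, 520, 1, 3020), (1, x3, 520, 1, 9680), (1, x3, 520, 31, 3020), (1, x3, 520, 31, 9680), (1, x3, 520, 4, 3020), (1, x3, 520, 4, 9680), (2, bio, 2330, 14, 5950), (2, bio, 2330, 2, 5950), (2, bio, 2330, 23, 5950), (2, bio, 2330, 33, 5950), (2, bio, 2330, 8, 5950), (4, hr, 2330, 14, 3890), (4, hr, 2330, 14, 8250), (4, hr, 2330, 2, 3890), (4, hr, 2330, 2, 8250), (4, hr, 2330, 23, 3890), (4, hr, 2330, 23, 8250), (4, hr, 2330, 33, 3890), (4, hr, 2330, 33, 8250), (4, hr, 2330, 8, 3890), (4, hr, 2330, 8, 8250), (8, law, 2330, 14, 9640), (8, law, 2330, 2, 9640), (8, law, 2330, 23, 9640), (8, law, 2330, 33, 9640), (8, law, 2330, 8, 9640)}.
π_{floor, budget, mgr, pid} gives {(1, 3020, 1, x1), (1, 3020, 1, x3), (1, 3020, 31, x1), (1, 3020, 31, x3), (1, 3020, 4, x1), (1, 3020, 4, x3), (1, 9680, 1, x1), (1, 9680, 1, x3), (1, 9680, 31, x1), (1, 9680, 31, x3), (1, 9680, 4, x1), (1, 9680, 4, x3), (2, 5950, 14, bio), (2, 5950, 2, bio), (2, 5950, 23, bio), (2, 5950, 33, bio), (2, 5950, 8, bio), (4, 3890, 14, hr), (4, 3890, 2, hr), (4, 3890, 23, hr), (4, 3890, 33, hr), (4, 3890, 8, hr), (4, 8250, 14, hr), (4, 8250, 2, hr), (4, 8250, 23, hr), (4, 8250, 33, hr), (4, 8250, 8, hr), (8, 9640, 14, law), (8, 9640, 2, law), (8, 9640, 23, law), (8, 9640, 33, law), (8, 9640, 8, law)}.
Filtering on mgr ≤ 4 leaves {(1, 3020, 1, x1), (1, 3020, 1, x3), (1, 3020, 4, x1), (1, 3020, 4, x3), (1, 9680, 1, x1), (1, 9680, 1, x3), (1, 9680, 4, x1), (1, 9680, 4, x3), (2, 5950, 2, bio), (4, 3890, 2, hr), (4, 8250, 2, hr), (8, 9640, 2, law)}.
π_{mgr, pid, floor} gives {(1, x1, 1), (1, x3, 1), (2, bio, 2), (2, hr, 4), (2, law, 8), (4, x1, 1), (4, x3, 1)} (5 duplicate(s) eliminated).

{(1, x1, 1), (1, x3, 1), (2, bio, 2), (2, hr, 4), (2, law, 8), (4, x1, 1), (4, x3, 1)}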